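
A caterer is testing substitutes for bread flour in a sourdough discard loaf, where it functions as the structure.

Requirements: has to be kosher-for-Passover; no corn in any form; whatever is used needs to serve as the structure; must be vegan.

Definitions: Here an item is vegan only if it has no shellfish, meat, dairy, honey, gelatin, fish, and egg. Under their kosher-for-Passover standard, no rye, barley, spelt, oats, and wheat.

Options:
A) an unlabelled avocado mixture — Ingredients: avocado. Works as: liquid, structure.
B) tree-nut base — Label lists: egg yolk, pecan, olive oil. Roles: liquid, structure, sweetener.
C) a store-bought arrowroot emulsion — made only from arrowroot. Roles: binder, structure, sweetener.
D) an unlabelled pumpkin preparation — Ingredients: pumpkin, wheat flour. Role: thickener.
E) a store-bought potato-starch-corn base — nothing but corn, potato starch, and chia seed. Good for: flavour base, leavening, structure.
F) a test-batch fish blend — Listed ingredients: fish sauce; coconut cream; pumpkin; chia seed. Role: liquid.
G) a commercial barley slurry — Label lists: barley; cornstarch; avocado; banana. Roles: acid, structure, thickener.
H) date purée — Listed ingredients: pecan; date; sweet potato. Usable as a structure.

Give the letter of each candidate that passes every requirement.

A, C, H

A: vegan, kosher-for-Passover — OK
B: has egg yolk, so not vegan — no
C: kosher-for-Passover, vegan — OK
D: not usable as a structure; has wheat flour, so not kosher-for-Passover — out
E: has corn, so not corn-free — no
F: not usable as a structure; has fish sauce, so not vegan — reject
G: has barley, so not kosher-for-Passover; has cornstarch, so not corn-free — reject
H: only pecan, sweet potato and date; none excluded — valid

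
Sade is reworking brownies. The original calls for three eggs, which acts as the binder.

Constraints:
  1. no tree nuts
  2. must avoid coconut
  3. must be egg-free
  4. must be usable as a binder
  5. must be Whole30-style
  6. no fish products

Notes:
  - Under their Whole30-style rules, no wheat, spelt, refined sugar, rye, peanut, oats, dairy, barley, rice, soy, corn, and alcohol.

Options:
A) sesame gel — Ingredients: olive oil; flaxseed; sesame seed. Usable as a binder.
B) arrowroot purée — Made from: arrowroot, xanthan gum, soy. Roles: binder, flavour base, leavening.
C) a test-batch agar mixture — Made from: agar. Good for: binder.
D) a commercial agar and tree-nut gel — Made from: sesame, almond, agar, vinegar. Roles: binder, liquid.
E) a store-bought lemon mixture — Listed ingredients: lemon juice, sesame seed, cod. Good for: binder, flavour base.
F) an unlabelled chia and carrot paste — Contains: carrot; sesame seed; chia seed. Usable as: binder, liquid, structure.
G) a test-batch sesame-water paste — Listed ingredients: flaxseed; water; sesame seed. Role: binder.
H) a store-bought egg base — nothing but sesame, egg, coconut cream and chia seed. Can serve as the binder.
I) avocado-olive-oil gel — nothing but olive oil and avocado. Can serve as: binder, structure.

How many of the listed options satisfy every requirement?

A: only sesame seed, olive oil, and flaxseed; none excluded — keep
B: has soy, so not Whole30-style — out
C: all constraints satisfied — OK
D: has almond, so not tree-nut-free — out
E: has cod, so not fish-free — no
F: only sesame seed, chia seed, and carrot; none excluded — valid
G: only sesame seed, water and flaxseed; none excluded — keep
H: has coconut cream, so not coconut-free; has egg, so not egg-free — reject
I: nothing on the exclusion list — OK

5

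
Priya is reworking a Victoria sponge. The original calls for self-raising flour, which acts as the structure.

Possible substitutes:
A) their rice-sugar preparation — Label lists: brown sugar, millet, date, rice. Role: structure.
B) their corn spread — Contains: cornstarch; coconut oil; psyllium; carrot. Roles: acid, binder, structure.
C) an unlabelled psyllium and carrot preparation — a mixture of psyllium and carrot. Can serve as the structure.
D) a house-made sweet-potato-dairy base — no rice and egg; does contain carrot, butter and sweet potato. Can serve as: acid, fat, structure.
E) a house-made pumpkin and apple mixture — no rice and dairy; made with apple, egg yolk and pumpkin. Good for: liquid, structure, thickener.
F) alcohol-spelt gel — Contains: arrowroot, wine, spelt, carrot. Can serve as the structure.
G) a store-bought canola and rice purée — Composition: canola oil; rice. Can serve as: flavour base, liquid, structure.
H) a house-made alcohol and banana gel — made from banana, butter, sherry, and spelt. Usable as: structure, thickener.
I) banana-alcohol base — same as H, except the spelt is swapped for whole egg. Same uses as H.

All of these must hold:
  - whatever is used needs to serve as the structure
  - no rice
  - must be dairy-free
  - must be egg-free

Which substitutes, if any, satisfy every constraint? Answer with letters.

A: has rice, so not rice-free — no
B: every rule checks out — valid
C: works as a structure, no dairy, no egg — OK
D: has butter, so not dairy-free — reject
E: has egg yolk, so not egg-free — reject
F: no dairy, no rice — valid
G: has rice, so not rice-free — reject
H: has butter, so not dairy-free — reject
I: has butter, so not dairy-free; has whole egg, so not egg-free — out

B, C, F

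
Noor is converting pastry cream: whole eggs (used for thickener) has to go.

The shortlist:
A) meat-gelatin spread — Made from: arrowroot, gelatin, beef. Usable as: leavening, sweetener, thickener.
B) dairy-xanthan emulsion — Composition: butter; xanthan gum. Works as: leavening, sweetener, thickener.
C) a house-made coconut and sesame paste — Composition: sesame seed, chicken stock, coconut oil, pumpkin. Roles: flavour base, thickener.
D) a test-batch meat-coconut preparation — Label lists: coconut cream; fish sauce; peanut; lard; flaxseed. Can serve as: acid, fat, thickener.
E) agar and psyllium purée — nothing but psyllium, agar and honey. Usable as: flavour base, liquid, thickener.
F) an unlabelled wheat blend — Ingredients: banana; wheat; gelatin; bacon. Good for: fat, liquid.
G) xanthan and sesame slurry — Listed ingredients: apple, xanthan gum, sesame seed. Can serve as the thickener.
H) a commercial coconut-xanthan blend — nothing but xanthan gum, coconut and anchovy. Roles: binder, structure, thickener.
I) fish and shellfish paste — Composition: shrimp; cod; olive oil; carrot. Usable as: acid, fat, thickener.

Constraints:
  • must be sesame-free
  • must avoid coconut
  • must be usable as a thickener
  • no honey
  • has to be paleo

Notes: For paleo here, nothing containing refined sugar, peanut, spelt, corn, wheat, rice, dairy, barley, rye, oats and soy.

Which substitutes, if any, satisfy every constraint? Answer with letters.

A: only gelatin, beef and arrowroot; none excluded — OK
B: has butter, so not paleo — out
C: has sesame seed, so not sesame-free; has coconut oil, so not coconut-free — reject
D: has peanut, so not paleo; has coconut cream, so not coconut-free — no
E: has honey, so not honey-free — reject
F: not usable as a thickener; has wheat, so not paleo — no
G: has sesame seed, so not sesame-free — no
H: has coconut, so not coconut-free — no
I: works as a thickener, no honey, no sesame — OK

A, I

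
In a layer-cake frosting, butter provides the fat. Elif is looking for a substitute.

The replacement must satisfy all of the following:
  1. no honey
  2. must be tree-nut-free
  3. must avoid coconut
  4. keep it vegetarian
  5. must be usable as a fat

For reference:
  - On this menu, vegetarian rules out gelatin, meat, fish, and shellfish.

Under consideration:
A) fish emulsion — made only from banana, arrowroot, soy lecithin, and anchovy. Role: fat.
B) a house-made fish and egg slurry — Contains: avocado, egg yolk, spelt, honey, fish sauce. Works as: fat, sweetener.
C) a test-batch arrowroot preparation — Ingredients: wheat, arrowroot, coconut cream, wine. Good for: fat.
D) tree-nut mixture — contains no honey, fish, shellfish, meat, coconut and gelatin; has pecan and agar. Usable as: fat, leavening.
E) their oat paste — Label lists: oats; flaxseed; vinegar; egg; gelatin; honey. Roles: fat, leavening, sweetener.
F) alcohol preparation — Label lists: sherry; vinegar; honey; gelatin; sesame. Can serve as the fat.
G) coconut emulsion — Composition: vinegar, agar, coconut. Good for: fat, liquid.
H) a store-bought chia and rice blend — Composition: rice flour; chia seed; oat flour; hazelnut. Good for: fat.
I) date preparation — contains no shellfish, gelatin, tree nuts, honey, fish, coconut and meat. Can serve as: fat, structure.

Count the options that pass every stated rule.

1

A: has anchovy, so not vegetarian — out
B: has fish sauce, so not vegetarian; has honey, so not honey-free — out
C: has coconut cream, so not coconut-free — reject
D: has pecan, so not tree-nut-free — out
E: has gelatin, so not vegetarian; has honey, so not honey-free — reject
F: has gelatin, so not vegetarian; has honey, so not honey-free — no
G: has coconut, so not coconut-free — out
H: has hazelnut, so not tree-nut-free — no
I: no honey, no coconut — valid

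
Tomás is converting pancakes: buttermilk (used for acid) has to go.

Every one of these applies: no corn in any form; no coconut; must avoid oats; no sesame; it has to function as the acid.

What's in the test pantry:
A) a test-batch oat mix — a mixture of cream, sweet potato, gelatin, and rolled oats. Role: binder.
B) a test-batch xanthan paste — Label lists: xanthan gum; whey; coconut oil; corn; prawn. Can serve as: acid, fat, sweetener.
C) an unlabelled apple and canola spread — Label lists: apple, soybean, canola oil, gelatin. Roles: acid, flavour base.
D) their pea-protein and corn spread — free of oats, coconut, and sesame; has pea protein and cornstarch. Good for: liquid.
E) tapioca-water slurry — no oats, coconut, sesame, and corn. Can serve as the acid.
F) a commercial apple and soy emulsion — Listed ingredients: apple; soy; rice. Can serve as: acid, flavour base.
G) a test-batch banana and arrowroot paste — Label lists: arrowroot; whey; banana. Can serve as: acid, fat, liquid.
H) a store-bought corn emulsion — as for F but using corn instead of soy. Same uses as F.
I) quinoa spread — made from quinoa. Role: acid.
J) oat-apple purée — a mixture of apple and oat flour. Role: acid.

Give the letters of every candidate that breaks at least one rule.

A: not usable as an acid; has rolled oats, so not oat-free — no
B: has coconut oil, so not coconut-free; has corn, so not corn-free — no
C: nothing on the exclusion list — keep
D: not usable as an acid; has cornstarch, so not corn-free — reject
E: no coconut, no corn — keep
F: only rice, soy, and apple; none excluded — keep
G: all constraints satisfied — keep
H: has corn, so not corn-free — out
I: no sesame, no oats — OK
J: has oat flour, so not oat-free — reject

A, B, D, H, J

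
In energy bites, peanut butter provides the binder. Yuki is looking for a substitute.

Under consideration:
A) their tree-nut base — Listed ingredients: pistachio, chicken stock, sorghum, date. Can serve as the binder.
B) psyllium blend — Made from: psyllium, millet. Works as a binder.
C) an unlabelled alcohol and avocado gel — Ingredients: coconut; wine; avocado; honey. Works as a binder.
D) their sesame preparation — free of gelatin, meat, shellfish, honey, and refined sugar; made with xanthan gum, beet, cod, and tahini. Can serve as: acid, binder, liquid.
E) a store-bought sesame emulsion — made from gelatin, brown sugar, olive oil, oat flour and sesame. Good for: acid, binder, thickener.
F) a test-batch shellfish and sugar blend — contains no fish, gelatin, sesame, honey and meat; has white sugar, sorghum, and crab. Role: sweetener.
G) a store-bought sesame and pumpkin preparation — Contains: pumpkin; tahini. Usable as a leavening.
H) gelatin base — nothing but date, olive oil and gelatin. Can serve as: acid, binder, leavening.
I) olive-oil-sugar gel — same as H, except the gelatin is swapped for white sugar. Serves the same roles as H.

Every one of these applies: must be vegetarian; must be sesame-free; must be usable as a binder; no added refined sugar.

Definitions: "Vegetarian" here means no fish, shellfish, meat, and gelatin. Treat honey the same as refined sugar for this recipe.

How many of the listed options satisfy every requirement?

A: has chicken stock, so not vegetarian — reject
B: only millet and psyllium; none excluded — OK
C: has honey, so not no-added-sugar — out
D: has cod, so not vegetarian; has tahini, so not sesame-free — reject
E: has gelatin, so not vegetarian; has brown sugar, so not no-added-sugar (and 1 more) — reject
F: not usable as a binder; has crab, so not vegetarian (and 1 more) — no
G: not usable as a binder; has tahini, so not sesame-free — out
H: has gelatin, so not vegetarian — reject
I: has white sugar, so not no-added-sugar — out

1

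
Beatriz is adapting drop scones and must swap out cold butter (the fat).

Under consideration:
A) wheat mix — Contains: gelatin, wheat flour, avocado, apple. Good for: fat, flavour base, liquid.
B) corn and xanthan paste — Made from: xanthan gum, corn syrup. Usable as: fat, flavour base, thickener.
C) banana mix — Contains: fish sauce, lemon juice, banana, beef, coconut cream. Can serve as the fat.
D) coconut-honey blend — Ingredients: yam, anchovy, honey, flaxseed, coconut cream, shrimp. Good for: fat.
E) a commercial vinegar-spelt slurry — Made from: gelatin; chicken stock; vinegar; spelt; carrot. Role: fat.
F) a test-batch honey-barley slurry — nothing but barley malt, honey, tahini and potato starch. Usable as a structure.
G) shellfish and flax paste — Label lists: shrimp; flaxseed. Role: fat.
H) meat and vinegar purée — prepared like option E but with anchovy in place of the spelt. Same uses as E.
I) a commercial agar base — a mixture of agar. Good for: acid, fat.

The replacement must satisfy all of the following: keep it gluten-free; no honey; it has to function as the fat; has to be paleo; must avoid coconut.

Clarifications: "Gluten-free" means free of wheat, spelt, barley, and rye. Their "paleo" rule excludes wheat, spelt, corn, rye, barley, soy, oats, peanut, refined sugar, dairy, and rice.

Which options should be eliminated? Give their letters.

A, B, C, D, E, F

A: has wheat flour, so not gluten-free; has wheat flour, so not paleo — out
B: has corn syrup, so not paleo — no
C: has coconut cream, so not coconut-free — no
D: has coconut cream, so not coconut-free; has honey, so not honey-free — reject
E: has spelt, so not gluten-free; has spelt, so not paleo — no
F: not usable as a fat; has barley malt, so not gluten-free (and 2 more) — out
G: only shrimp and flaxseed; none excluded — valid
H: all constraints satisfied — OK
I: only agar; none excluded — OK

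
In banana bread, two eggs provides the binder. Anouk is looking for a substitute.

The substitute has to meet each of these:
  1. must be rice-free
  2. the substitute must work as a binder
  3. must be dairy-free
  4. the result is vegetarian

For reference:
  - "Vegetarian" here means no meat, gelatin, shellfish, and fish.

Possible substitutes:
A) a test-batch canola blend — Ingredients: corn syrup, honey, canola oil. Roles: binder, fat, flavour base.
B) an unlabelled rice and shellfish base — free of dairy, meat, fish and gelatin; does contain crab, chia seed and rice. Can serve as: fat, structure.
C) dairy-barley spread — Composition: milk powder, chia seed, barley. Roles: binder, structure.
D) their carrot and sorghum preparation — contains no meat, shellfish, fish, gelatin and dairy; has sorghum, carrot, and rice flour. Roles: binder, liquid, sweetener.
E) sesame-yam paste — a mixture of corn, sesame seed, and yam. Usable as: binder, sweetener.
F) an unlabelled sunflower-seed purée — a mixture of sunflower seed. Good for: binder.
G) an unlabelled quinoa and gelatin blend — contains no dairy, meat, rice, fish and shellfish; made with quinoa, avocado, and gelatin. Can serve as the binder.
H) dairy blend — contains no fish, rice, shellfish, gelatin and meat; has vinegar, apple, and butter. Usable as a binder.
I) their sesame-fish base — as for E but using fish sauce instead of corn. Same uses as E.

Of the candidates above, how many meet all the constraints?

A: no rice, vegetarian — valid
B: not usable as a binder; has crab, so not vegetarian (and 1 more) — out
C: has milk powder, so not dairy-free — reject
D: has rice flour, so not rice-free — no
E: only corn, sesame seed and yam; none excluded — OK
F: only sunflower seed; none excluded — valid
G: has gelatin, so not vegetarian — no
H: has butter, so not dairy-free — reject
I: has fish sauce, so not vegetarian — reject

3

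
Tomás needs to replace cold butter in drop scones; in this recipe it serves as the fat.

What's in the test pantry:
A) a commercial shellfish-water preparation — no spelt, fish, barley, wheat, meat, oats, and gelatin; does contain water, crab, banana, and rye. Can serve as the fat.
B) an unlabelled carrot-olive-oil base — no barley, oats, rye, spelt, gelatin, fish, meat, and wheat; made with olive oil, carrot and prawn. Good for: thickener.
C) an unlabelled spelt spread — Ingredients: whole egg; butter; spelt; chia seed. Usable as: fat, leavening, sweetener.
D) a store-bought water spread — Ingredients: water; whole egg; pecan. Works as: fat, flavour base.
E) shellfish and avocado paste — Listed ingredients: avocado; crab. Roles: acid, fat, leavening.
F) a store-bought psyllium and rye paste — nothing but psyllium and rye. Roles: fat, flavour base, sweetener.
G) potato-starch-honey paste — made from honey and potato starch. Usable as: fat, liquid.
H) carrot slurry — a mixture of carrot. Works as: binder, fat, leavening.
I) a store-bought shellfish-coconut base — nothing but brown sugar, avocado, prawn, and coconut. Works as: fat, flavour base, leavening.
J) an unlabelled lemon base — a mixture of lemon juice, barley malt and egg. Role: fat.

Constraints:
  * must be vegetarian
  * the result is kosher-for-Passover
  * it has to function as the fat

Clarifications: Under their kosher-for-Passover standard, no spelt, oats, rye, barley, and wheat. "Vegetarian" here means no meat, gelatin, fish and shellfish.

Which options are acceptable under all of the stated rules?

A: has rye, so not kosher-for-Passover; has crab, so not vegetarian — reject
B: not usable as a fat; has prawn, so not vegetarian — out
C: has spelt, so not kosher-for-Passover — out
D: nothing on the exclusion list — valid
E: has crab, so not vegetarian — no
F: has rye, so not kosher-for-Passover — no
G: only honey and potato starch; none excluded — valid
H: works as a fat, vegetarian, kosher-for-Passover — valid
I: has prawn, so not vegetarian — no
J: has barley malt, so not kosher-for-Passover — no

D, G, H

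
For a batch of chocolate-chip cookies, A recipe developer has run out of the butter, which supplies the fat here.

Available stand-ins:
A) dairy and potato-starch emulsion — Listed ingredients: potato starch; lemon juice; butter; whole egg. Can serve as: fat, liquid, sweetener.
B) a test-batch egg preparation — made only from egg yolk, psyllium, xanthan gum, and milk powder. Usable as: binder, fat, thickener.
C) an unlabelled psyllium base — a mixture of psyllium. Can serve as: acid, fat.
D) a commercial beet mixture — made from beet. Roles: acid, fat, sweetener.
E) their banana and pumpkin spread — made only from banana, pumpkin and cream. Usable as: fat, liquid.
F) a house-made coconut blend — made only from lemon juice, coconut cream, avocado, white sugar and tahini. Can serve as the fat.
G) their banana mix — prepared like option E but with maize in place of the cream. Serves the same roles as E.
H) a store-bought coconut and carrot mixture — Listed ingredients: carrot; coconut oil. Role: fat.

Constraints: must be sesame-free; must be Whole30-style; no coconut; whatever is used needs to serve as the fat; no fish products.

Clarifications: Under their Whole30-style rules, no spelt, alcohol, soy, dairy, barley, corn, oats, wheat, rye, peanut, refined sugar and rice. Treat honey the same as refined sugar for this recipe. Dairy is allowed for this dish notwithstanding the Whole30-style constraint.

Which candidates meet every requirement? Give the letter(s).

A: dairy is permitted under the Whole30-style carve-out; nothing else excluded — OK
B: dairy is permitted under the Whole30-style carve-out; nothing else excluded — valid
C: only psyllium; none excluded — valid
D: nothing on the exclusion list — valid
E: dairy is permitted under the Whole30-style carve-out; nothing else excluded — valid
F: has white sugar, so not Whole30-style; has tahini, so not sesame-free (and 1 more) — reject
G: has maize, so not Whole30-style — reject
H: has coconut oil, so not coconut-free — out

A, B, C, D, E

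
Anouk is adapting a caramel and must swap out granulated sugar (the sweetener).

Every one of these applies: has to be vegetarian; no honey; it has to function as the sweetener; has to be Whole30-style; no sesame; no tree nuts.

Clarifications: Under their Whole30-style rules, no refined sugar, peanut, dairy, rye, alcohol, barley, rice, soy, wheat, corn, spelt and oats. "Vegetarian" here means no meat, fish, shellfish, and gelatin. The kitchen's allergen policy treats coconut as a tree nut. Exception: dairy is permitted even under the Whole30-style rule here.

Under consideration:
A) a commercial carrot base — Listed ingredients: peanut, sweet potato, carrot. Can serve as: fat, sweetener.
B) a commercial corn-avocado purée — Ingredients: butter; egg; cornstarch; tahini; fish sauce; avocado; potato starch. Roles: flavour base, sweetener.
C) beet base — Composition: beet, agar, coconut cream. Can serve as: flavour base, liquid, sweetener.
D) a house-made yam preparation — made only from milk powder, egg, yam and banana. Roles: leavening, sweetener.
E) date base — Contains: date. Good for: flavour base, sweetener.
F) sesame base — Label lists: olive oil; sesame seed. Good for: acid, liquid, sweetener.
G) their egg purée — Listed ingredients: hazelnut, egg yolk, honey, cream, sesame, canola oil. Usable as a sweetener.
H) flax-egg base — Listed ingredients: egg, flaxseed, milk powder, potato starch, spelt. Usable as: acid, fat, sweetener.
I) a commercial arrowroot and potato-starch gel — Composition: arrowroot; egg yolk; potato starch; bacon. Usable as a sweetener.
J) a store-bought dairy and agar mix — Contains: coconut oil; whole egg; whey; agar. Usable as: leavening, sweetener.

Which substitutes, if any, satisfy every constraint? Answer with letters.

D, E

A: has peanut, so not Whole30-style — out
B: has cornstarch, so not Whole30-style; has fish sauce, so not vegetarian (and 1 more) — no
C: has coconut cream, so not tree-nut-free — reject
D: dairy is permitted under the Whole30-style carve-out; nothing else excluded — valid
E: no honey, Whole30-style — valid
F: has sesame seed, so not sesame-free — out
G: has hazelnut, so not tree-nut-free; has sesame, so not sesame-free (and 1 more) — reject
H: has spelt, so not Whole30-style — reject
I: has bacon, so not vegetarian — reject
J: has coconut oil, so not tree-nut-free — reject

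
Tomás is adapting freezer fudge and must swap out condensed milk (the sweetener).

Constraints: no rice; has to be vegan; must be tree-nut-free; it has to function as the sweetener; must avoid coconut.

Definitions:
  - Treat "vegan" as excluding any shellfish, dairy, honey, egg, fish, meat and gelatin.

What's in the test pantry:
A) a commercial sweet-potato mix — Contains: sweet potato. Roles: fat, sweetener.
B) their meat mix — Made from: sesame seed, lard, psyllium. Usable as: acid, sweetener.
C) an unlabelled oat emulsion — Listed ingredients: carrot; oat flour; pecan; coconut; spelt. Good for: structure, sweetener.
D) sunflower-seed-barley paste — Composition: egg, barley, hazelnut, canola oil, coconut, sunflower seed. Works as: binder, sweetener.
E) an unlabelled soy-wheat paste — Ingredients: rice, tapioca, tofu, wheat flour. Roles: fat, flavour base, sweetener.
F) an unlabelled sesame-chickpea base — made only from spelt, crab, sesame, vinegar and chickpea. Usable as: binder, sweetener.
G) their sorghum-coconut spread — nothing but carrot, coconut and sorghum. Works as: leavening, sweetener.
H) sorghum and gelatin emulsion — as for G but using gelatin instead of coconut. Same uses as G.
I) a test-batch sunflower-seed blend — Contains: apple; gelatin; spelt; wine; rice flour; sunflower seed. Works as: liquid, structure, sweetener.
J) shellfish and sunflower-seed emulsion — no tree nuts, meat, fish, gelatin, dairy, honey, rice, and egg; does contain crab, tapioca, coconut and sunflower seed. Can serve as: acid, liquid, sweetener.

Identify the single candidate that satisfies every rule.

A

A: no tree nuts, vegan — OK
B: has lard, so not vegan — no
C: has coconut, so not coconut-free; has pecan, so not tree-nut-free — no
D: has egg, so not vegan; has coconut, so not coconut-free (and 1 more) — reject
E: has rice, so not rice-free — no
F: has crab, so not vegan — out
G: has coconut, so not coconut-free — reject
H: has gelatin, so not vegan — out
I: has gelatin, so not vegan; has rice flour, so not rice-free — out
J: has crab, so not vegan; has coconut, so not coconut-free — no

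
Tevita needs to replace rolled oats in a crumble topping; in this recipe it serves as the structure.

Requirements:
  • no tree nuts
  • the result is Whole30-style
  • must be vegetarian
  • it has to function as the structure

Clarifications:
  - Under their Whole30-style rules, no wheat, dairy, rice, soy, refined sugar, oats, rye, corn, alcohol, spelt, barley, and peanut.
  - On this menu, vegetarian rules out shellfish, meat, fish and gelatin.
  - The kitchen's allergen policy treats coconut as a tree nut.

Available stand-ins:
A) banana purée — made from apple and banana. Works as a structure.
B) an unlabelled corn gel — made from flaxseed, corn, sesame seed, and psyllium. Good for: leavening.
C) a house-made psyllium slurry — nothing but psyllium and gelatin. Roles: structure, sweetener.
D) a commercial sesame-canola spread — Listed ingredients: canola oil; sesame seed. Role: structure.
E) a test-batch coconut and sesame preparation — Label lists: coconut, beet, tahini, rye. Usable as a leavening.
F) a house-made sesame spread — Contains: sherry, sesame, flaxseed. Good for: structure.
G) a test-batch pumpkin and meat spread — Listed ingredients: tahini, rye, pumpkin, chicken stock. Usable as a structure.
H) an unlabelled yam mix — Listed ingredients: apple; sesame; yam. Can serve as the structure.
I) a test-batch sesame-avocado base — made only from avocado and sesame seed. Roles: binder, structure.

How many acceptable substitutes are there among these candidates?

A: only apple and banana; none excluded — valid
B: not usable as a structure; has corn, so not Whole30-style — reject
C: has gelatin, so not vegetarian — out
D: only sesame seed and canola oil; none excluded — valid
E: not usable as a structure; has rye, so not Whole30-style (and 1 more) — out
F: has sherry, so not Whole30-style — no
G: has rye, so not Whole30-style; has chicken stock, so not vegetarian — reject
H: only sesame, apple, and yam; none excluded — keep
I: only sesame seed and avocado; none excluded — valid

4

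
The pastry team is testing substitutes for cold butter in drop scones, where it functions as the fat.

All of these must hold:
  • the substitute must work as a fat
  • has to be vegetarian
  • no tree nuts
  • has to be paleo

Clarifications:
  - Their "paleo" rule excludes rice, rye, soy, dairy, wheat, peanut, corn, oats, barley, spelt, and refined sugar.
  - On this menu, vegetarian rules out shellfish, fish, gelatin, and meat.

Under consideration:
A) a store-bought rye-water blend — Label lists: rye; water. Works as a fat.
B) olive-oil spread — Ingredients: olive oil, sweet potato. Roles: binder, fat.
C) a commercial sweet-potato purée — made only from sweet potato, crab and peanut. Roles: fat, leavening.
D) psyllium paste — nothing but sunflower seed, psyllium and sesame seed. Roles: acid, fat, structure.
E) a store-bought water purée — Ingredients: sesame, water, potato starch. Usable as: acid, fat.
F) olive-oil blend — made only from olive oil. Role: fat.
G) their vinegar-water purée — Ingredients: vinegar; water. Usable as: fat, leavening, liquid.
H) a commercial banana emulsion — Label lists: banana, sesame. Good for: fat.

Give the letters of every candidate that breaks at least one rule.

A: has rye, so not paleo — reject
B: nothing on the exclusion list — keep
C: has peanut, so not paleo; has crab, so not vegetarian — out
D: only sesame seed, sunflower seed, and psyllium; none excluded — OK
E: every rule checks out — keep
F: paleo, no tree nuts — keep
G: every rule checks out — keep
H: vegetarian, paleo — OK

A, C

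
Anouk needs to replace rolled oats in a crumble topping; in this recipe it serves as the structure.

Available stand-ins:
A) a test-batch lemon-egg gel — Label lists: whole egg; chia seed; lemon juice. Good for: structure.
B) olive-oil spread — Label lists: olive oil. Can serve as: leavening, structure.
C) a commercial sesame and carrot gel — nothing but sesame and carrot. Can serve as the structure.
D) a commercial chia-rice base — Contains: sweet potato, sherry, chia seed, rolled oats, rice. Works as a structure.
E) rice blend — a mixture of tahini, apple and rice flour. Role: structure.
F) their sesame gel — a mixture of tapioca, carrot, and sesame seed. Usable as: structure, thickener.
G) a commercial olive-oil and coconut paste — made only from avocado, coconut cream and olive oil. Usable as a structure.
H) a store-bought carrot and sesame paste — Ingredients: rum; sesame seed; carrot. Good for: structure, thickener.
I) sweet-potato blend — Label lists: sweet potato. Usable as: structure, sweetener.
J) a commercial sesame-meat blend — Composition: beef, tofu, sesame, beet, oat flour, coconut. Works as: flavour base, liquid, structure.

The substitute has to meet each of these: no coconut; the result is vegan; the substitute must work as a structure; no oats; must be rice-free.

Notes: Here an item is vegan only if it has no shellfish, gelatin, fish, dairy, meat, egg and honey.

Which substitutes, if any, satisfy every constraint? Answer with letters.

B, C, F, H, I

A: has whole egg, so not vegan — no
B: vegan, no oats — keep
C: works as a structure, no rice, vegan — valid
D: has rolled oats, so not oat-free; has rice, so not rice-free — out
E: has rice flour, so not rice-free — no
F: no coconut, no rice — OK
G: has coconut cream, so not coconut-free — out
H: only rum, sesame seed, and carrot; none excluded — valid
I: nothing on the exclusion list — valid
J: has beef, so not vegan; has oat flour, so not oat-free (and 1 more) — no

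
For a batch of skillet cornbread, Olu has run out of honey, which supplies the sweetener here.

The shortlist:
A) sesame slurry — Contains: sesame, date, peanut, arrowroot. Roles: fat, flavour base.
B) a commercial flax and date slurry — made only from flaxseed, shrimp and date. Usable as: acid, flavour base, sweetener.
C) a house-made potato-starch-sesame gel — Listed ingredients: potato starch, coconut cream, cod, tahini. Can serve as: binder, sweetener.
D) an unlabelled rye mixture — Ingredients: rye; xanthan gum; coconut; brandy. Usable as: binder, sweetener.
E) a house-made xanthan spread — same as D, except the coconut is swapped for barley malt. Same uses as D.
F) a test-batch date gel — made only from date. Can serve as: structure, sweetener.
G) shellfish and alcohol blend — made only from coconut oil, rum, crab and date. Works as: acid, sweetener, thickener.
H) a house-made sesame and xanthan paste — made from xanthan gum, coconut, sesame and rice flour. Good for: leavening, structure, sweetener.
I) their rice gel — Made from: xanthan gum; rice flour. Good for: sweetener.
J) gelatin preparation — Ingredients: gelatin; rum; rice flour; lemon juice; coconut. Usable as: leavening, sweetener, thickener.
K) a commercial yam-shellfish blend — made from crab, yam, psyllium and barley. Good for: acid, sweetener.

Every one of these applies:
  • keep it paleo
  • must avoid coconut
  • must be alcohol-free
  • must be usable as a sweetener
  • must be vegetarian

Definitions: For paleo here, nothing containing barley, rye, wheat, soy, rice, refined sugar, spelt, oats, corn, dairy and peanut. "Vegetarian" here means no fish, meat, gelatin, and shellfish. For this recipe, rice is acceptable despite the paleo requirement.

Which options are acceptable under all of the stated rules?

F, I

A: not usable as a sweetener; has peanut, so not paleo — reject
B: has shrimp, so not vegetarian — reject
C: has cod, so not vegetarian; has coconut cream, so not coconut-free — out
D: has rye, so not paleo; has coconut, so not coconut-free (and 1 more) — out
E: has barley malt, so not paleo; has brandy, so not alcohol-free — reject
F: only date; none excluded — OK
G: has crab, so not vegetarian; has coconut oil, so not coconut-free (and 1 more) — out
H: has coconut, so not coconut-free — reject
I: rice is permitted under the paleo carve-out; nothing else excluded — OK
J: has gelatin, so not vegetarian; has coconut, so not coconut-free (and 1 more) — no
K: has barley, so not paleo; has crab, so not vegetarian — out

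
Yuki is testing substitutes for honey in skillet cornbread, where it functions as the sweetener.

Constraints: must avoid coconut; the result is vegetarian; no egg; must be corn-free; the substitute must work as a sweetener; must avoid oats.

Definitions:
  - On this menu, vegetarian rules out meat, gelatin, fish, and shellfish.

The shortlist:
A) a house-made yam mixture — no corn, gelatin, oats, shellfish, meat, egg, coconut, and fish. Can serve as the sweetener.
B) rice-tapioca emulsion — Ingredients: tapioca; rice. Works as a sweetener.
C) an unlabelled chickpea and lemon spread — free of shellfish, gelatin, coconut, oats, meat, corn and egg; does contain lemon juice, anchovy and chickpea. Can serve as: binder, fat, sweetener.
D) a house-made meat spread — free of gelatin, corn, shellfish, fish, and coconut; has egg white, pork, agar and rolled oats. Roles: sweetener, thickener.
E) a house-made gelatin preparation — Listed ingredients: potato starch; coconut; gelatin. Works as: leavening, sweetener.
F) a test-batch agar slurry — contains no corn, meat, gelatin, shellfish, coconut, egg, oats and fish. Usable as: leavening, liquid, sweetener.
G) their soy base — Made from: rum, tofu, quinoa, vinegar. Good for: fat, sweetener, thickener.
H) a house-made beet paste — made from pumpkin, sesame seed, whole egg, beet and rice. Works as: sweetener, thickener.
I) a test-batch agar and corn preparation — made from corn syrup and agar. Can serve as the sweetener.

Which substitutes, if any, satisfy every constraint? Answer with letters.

A, B, F, G

A: no egg, no corn — OK
B: only rice and tapioca; none excluded — valid
C: has anchovy, so not vegetarian — no
D: has pork, so not vegetarian; has rolled oats, so not oat-free (and 1 more) — reject
E: has gelatin, so not vegetarian; has coconut, so not coconut-free — reject
F: works as a sweetener, vegetarian, no coconut — OK
G: rum and tofu etc. — none of it excluded — OK
H: has whole egg, so not egg-free — out
I: has corn syrup, so not corn-free — reject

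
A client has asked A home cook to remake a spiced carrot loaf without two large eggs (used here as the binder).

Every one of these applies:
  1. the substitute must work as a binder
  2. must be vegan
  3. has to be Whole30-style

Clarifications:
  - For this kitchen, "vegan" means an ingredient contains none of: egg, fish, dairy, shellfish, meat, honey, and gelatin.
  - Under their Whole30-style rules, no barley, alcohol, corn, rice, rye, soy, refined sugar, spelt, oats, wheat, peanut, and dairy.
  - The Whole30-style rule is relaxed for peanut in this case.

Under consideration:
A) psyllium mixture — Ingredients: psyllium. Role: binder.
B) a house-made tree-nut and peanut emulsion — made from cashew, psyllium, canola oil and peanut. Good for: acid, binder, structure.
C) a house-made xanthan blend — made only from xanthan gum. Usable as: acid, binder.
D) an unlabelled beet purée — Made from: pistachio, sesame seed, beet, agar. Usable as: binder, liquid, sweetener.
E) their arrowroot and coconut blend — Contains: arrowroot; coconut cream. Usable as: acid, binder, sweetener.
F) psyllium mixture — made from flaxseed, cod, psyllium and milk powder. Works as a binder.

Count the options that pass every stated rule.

5

A: all constraints satisfied — valid
B: peanut is permitted under the Whole30-style carve-out; nothing else excluded — valid
C: vegan, Whole30-style — keep
D: works as a binder, Whole30-style, vegan — OK
E: only coconut cream and arrowroot; none excluded — OK
F: has milk powder, so not vegan; has milk powder, so not Whole30-style — out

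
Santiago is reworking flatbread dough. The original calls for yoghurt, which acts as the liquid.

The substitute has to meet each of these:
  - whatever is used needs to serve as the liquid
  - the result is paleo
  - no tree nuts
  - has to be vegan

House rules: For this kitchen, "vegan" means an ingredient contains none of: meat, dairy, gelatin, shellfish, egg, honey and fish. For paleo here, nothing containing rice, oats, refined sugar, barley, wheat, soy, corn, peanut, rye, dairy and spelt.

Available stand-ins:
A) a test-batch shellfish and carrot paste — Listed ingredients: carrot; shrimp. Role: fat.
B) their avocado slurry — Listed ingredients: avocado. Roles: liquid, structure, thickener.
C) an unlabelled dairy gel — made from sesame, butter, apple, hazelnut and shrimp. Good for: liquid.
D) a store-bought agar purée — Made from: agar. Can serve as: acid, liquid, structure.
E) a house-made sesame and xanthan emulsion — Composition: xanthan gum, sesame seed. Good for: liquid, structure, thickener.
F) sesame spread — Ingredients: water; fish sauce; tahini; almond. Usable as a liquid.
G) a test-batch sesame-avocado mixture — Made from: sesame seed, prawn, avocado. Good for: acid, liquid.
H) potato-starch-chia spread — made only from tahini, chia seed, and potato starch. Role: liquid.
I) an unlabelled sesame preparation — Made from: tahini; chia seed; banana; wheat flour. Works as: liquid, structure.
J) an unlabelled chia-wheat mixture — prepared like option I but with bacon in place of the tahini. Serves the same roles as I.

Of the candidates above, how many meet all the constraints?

A: not usable as a liquid; has shrimp, so not vegan — reject
B: only avocado; none excluded — OK
C: has butter, so not vegan; has butter, so not paleo (and 1 more) — out
D: only agar; none excluded — OK
E: nothing on the exclusion list — valid
F: has fish sauce, so not vegan; has almond, so not tree-nut-free — no
G: has prawn, so not vegan — no
H: works as a liquid, no tree nuts, paleo — OK
I: has wheat flour, so not paleo — reject
J: has bacon, so not vegan; has wheat flour, so not paleo — out

4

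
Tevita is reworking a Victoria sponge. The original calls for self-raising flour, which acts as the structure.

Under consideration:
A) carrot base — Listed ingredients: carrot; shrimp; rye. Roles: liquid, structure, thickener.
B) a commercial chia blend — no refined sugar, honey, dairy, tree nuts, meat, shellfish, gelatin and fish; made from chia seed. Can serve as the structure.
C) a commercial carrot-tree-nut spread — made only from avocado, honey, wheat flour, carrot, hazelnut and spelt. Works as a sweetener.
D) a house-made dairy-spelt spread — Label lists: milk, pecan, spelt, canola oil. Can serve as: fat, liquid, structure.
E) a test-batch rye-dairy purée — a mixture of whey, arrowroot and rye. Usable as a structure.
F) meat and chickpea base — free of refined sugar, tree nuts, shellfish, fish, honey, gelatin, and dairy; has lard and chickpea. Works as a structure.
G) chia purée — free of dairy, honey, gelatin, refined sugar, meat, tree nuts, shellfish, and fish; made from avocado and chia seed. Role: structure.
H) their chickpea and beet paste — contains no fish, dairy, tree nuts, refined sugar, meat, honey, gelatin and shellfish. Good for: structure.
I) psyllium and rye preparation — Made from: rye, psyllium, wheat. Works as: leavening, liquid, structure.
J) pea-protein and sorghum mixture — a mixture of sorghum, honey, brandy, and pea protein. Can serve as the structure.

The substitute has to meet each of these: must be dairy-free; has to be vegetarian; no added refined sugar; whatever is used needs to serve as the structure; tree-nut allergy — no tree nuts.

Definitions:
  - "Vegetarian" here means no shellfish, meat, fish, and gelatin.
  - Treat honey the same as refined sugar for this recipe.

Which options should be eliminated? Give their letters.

A, C, D, E, F, J

A: has shrimp, so not vegetarian — out
B: works as a structure, vegetarian, no-added-sugar — OK
C: not usable as a structure; has honey, so not no-added-sugar (and 1 more) — no
D: has pecan, so not tree-nut-free; has milk, so not dairy-free — reject
E: has whey, so not dairy-free — no
F: has lard, so not vegetarian — reject
G: works as a structure, no dairy, vegetarian — OK
H: works as a structure, no tree nuts, no dairy — valid
I: only rye, wheat and psyllium; none excluded — keep
J: has honey, so not no-added-sugar — no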